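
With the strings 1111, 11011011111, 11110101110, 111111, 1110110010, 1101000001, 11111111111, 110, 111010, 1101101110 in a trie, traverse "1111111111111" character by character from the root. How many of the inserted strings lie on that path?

3

Walk "1111111111111" from the root; an end-of-word marker is hit whenever a stored word is a prefix of "1111111111111".
Prefixes of the query that are stored words: "1111", "111111", "11111111111"
Count: 3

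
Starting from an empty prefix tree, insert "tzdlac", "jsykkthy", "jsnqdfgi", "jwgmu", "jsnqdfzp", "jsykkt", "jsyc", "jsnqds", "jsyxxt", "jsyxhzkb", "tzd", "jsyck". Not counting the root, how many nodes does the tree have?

36

Trace insertions, counting only characters that open a new branch:
  "tzdlac" → 6 new (t, z, d, l, a, c)
  "jsykkthy" → 8 new (j, s, y, k, k, t, h, y)
  "jsnqdfgi" → prefix "js" already present; 6 new (n, q, d, f, g, i)
  "jwgmu" → prefix "j" already present; 4 new (w, g, m, u)
  "jsnqdfzp" → prefix "jsnqdf" already present; 2 new (z, p)
  "jsykkt" → prefix "jsykkt" already present; 0 new (none)
  "jsyc" → prefix "jsy" already present; 1 new (c)
  "jsnqds" → prefix "jsnqd" already present; 1 new (s)
  "jsyxxt" → prefix "jsy" already present; 3 new (x, x, t)
  "jsyxhzkb" → prefix "jsyx" already present; 4 new (h, z, k, b)
  "tzd" → prefix "tzd" already present; 0 new (none)
  "jsyck" → prefix "jsyc" already present; 1 new (k)
Total nodes = 6 + 8 + 6 + 4 + 2 + 0 + 1 + 1 + 3 + 4 + 0 + 1 = 36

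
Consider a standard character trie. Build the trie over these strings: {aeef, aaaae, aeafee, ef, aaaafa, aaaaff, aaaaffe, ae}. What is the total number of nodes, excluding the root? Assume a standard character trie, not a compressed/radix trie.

Count nodes per top-level branch (shared prefixes stored once):
  'a'-branch (aaaae, aaaafa, aaaaff, aaaaffe, ae, aeafee, aeef): 16 nodes
  'e'-branch (ef): 2 nodes
Sum: 18

18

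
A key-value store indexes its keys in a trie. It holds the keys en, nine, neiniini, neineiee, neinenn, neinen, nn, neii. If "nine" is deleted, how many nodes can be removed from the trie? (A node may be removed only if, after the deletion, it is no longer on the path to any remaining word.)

A node on "nine"'s path can go only if nothing else ends at it or branches off below it.
The suffix "ine" (3 nodes) is used only by "nine"; the node for "n" still has the child "e", so pruning stops there.
Nodes removed: 3

3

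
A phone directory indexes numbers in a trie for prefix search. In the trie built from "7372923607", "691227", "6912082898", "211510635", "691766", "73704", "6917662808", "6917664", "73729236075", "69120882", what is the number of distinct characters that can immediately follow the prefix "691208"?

2

Follow the path "691208" to its node, then look at its outgoing edges.
Distinct next characters after "691208": 2, 8.
That node has 2 child edges.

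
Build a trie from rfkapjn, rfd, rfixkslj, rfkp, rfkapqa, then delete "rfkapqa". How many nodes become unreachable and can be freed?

2

A node on "rfkapqa"'s path can go only if nothing else ends at it or branches off below it.
The suffix "qa" (2 nodes) is used only by "rfkapqa"; the node for "rfkap" still has the child "j", so pruning stops there.
Nodes removed: 2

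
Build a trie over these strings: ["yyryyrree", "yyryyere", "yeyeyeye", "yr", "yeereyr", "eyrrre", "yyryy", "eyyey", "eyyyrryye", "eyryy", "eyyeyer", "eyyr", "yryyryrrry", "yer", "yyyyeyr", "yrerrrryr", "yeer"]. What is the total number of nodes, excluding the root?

66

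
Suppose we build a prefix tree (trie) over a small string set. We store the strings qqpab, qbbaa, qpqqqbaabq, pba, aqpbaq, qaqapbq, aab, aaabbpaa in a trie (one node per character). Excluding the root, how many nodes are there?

41

For each word, the new-node count is its length minus the longest prefix already in the trie:
  "qqpab" → 5 new (q, q, p, a, b)
  "qbbaa" → prefix "q" already present; 4 new (b, b, a, a)
  "qpqqqbaabq" → prefix "q" already present; 9 new (p, q, q, q, b, a, a, b, q)
  "pba" → 3 new (p, b, a)
  "aqpbaq" → 6 new (a, q, p, b, a, q)
  "qaqapbq" → prefix "q" already present; 6 new (a, q, a, p, b, q)
  "aab" → prefix "a" already present; 2 new (a, b)
  "aaabbpaa" → prefix "aa" already present; 6 new (a, b, b, p, a, a)
Total nodes = 5 + 4 + 9 + 3 + 6 + 6 + 2 + 6 = 41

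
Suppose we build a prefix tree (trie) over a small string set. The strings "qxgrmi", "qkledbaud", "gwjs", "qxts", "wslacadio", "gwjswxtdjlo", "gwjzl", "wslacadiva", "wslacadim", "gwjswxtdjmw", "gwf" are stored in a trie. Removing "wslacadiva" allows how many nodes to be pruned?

Walk "wslacadiva" from the leaf back toward the root, removing each node that no remaining word uses.
The suffix "va" (2 nodes) is used only by "wslacadiva"; the node for "wslacadi" still has the child "o", so pruning stops there.
Nodes removed: 2

2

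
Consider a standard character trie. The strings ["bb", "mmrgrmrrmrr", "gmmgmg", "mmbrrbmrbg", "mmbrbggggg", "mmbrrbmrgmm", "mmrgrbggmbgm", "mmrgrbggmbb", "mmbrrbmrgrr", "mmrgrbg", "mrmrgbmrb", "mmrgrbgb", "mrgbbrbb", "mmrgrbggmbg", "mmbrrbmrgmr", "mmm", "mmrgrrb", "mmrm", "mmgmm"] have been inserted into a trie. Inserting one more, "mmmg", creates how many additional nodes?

"mmm" is already a path in the trie; the remaining "g" must be added.
So 4 − 3 = 1 new nodes.

1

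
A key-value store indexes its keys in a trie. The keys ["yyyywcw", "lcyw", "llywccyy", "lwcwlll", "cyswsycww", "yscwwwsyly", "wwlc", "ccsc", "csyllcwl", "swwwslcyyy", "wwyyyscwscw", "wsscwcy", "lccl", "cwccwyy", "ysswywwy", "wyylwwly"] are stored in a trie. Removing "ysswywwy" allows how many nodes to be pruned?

6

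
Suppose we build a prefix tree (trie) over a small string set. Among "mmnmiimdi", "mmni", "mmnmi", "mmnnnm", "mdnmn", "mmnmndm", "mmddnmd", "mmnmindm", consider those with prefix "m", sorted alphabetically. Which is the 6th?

mmnmindm

DFS of the "m" subtree visits, in order: "mdnmn", "mmddnmd", "mmni", "mmnmi", "mmnmiimdi", "mmnmindm", "mmnmndm", "mmnnnm"
The 6th is mmnmindm.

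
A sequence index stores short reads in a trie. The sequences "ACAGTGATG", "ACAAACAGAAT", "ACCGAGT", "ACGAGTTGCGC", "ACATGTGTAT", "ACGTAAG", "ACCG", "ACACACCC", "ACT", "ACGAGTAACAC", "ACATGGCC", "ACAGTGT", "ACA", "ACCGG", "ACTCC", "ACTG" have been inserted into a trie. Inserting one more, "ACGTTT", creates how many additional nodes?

The longest prefix of "ACGTTT" already in the trie is "ACGT" (length 4).
Each of the 2 remaining characters creates one node.

2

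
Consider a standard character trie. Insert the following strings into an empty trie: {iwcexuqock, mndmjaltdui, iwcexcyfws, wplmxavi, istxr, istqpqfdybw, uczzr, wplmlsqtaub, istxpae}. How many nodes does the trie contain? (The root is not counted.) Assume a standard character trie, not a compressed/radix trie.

61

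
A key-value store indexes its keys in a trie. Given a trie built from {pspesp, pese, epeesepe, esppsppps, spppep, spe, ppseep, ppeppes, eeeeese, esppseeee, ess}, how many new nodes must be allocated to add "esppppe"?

3

Walking "esppppe" from the root, the first 4 characters ("espp") follow existing edges; "p" is the first miss.
Each of the 3 remaining characters creates one node.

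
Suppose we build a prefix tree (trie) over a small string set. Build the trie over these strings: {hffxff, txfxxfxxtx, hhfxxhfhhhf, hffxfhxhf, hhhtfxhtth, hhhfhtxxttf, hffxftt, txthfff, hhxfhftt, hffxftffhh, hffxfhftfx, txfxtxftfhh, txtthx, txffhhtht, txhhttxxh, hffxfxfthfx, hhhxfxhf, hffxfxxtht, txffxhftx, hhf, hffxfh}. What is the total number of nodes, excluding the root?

Insert word by word; a character creates a node only if that edge doesn't already exist:
  "hffxff" → 6 new (h, f, f, x, f, f)
  "txfxxfxxtx" → 10 new (t, x, f, x, x, f, x, x, t, x)
  "hhfxxhfhhhf" → prefix "h" already present; 10 new (h, f, x, x, h, f, h, h, h, f)
  "hffxfhxhf" → prefix "hffxf" already present; 4 new (h, x, h, f)
  "hhhtfxhtth" → prefix "hh" already present; 8 new (h, t, f, x, h, t, t, h)
  "hhhfhtxxttf" → prefix "hhh" already present; 8 new (f, h, t, x, x, t, t, f)
  "hffxftt" → prefix "hffxf" already present; 2 new (t, t)
  "txthfff" → prefix "tx" already present; 5 new (t, h, f, f, f)
  "hhxfhftt" → prefix "hh" already present; 6 new (x, f, h, f, t, t)
  "hffxftffhh" → prefix "hffxft" already present; 4 new (f, f, h, h)
  "hffxfhftfx" → prefix "hffxfh" already present; 4 new (f, t, f, x)
  "txfxtxftfhh" → prefix "txfx" already present; 7 new (t, x, f, t, f, h, h)
  "txtthx" → prefix "txt" already present; 3 new (t, h, x)
  "txffhhtht" → prefix "txf" already present; 6 new (f, h, h, t, h, t)
  "txhhttxxh" → prefix "tx" already present; 7 new (h, h, t, t, x, x, h)
  "hffxfxfthfx" → prefix "hffxf" already present; 6 new (x, f, t, h, f, x)
  "hhhxfxhf" → prefix "hhh" already present; 5 new (x, f, x, h, f)
  "hffxfxxtht" → prefix "hffxfx" already present; 4 new (x, t, h, t)
  "txffxhftx" → prefix "txff" already present; 5 new (x, h, f, t, x)
  "hhf" → prefix "hhf" already present; 0 new (none)
  "hffxfh" → prefix "hffxfh" already present; 0 new (none)
Total nodes = 6 + 10 + 10 + 4 + 8 + 8 + 2 + 5 + 6 + 4 + 4 + 7 + 3 + 6 + 7 + 6 + 5 + 4 + 5 + 0 + 0 = 110

110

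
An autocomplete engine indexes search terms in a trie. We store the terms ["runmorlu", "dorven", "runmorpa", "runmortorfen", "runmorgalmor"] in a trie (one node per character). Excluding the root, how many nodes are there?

Count nodes per top-level branch (shared prefixes stored once):
  'd'-branch (dorven): 6 nodes
  'r'-branch (runmorgalmor, runmorlu, runmorpa, runmortorfen): 22 nodes
Sum: 28

28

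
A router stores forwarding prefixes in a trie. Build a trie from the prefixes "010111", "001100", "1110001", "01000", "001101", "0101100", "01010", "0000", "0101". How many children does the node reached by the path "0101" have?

2

The children of the "0101" node are the distinct next characters among strings starting with "0101".
Characters that immediately follow "0101" among the stored strings: {0, 1}.
That node has 2 child edges.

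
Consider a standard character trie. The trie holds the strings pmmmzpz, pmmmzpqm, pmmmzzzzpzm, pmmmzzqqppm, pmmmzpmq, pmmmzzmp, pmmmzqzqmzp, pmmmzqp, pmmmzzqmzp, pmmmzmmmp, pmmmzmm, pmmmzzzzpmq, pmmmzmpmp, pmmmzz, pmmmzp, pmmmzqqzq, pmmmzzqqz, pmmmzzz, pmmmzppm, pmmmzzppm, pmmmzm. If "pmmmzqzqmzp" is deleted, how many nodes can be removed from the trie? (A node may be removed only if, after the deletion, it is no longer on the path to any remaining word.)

After clearing the end-marker at "pmmmzqzqmzp", prune upward until reaching a node still needed by another word.
The suffix "zqmzp" (5 nodes) is used only by "pmmmzqzqmzp"; the node for "pmmmzq" still has the child "p", so pruning stops there.
Nodes removed: 5

5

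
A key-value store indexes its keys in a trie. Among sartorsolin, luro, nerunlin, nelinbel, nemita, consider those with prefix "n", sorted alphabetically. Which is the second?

Filter for "n…" and sort: "nelinbel", "nemita", "nerunlin"
Position 2: nemita

nemita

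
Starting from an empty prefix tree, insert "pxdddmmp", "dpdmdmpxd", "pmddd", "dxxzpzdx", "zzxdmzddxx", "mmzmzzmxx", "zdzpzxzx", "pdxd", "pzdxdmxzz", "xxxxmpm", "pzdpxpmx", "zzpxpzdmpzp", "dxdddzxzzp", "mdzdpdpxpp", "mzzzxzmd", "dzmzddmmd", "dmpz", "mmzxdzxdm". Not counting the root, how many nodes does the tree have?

127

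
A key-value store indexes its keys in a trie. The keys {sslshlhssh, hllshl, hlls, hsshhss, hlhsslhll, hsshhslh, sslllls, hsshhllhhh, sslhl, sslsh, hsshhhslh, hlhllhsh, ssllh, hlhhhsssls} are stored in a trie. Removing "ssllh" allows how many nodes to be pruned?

Walk "ssllh" from the leaf back toward the root, removing each node that no remaining word uses.
The suffix "h" (1 node) is used only by "ssllh"; the node for "ssll" still has the child "l", so pruning stops there.
Nodes removed: 1

1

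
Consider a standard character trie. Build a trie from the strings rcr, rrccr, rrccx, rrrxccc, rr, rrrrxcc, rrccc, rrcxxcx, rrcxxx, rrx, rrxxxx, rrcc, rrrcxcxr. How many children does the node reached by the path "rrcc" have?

3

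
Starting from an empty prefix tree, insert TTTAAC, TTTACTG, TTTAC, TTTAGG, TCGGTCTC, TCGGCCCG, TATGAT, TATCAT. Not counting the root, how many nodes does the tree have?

Trie structure (* marks end of a word):
(root)
└─ T
   ├─ A
   │  └─ T
   │     ├─ C
   │     │  └─ A
   │     │     └─ T *
   │     └─ G
   │        └─ A
   │           └─ T *
   ├─ C
   │  └─ G
   │     └─ G
   │        ├─ C
   │        │  └─ C
   │        │     └─ C
   │        │        └─ G *
   │        └─ T
   │           └─ C
   │              └─ T
   │                 └─ C *
   └─ T
      └─ T
         └─ A
            ├─ A
            │  └─ C *
            ├─ C *
            │  └─ T
            │     └─ G *
            └─ G
               └─ G *
Counting every labelled node above: 30.

30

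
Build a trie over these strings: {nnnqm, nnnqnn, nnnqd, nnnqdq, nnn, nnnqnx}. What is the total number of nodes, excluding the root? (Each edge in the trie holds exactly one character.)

10

Insert word by word; a character creates a node only if that edge doesn't already exist:
  "nnnqm" → 5 new (n, n, n, q, m)
  "nnnqnn" → prefix "nnnq" already present; 2 new (n, n)
  "nnnqd" → prefix "nnnq" already present; 1 new (d)
  "nnnqdq" → prefix "nnnqd" already present; 1 new (q)
  "nnn" → prefix "nnn" already present; 0 new (none)
  "nnnqnx" → prefix "nnnqn" already present; 1 new (x)
Total nodes = 5 + 2 + 1 + 1 + 0 + 1 = 10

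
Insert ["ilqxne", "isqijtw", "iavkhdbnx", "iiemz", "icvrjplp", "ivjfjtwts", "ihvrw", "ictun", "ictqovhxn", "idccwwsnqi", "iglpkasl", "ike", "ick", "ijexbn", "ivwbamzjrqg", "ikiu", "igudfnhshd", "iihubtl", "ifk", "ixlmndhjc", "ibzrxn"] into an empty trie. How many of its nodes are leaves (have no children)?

21

A leaf is a node with no children — equivalently, the end of a word that is not a proper prefix of any other stored word.
Those words: "iavkhdbnx", "ibzrxn", "ick", "ictqovhxn", "ictun", "icvrjplp", "idccwwsnqi", "ifk", "iglpkasl", "igudfnhshd", "ihvrw", "iiemz", "iihubtl", "ijexbn", "ike", "ikiu", "ilqxne", "isqijtw", "ivjfjtwts", "ivwbamzjrqg", "ixlmndhjc"
Leaf count: 21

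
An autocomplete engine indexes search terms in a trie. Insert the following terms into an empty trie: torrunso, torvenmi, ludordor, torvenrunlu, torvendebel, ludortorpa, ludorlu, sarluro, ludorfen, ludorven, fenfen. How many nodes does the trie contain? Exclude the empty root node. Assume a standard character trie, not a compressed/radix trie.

For each word, the new-node count is its length minus the longest prefix already in the trie:
  "torrunso" → 8 new (t, o, r, r, u, n, s, o)
  "torvenmi" → prefix "tor" already present; 5 new (v, e, n, m, i)
  "ludordor" → 8 new (l, u, d, o, r, d, o, r)
  "torvenrunlu" → prefix "torven" already present; 5 new (r, u, n, l, u)
  "torvendebel" → prefix "torven" already present; 5 new (d, e, b, e, l)
  "ludortorpa" → prefix "ludor" already present; 5 new (t, o, r, p, a)
  "ludorlu" → prefix "ludor" already present; 2 new (l, u)
  "sarluro" → 7 new (s, a, r, l, u, r, o)
  "ludorfen" → prefix "ludor" already present; 3 new (f, e, n)
  "ludorven" → prefix "ludor" already present; 3 new (v, e, n)
  "fenfen" → 6 new (f, e, n, f, e, n)
Total nodes = 8 + 5 + 8 + 5 + 5 + 5 + 2 + 7 + 3 + 3 + 6 = 57

57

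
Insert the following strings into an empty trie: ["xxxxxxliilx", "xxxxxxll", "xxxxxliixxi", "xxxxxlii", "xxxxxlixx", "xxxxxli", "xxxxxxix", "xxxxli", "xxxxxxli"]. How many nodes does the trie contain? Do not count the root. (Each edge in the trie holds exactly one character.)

Count nodes per top-level branch (shared prefixes stored once):
  'x'-branch (xxxxli, xxxxxli, xxxxxlii, xxxxxliixxi, xxxxxlixx, xxxxxxix, xxxxxxli, xxxxxxliilx, xxxxxxll): 24 nodes
Sum: 24

24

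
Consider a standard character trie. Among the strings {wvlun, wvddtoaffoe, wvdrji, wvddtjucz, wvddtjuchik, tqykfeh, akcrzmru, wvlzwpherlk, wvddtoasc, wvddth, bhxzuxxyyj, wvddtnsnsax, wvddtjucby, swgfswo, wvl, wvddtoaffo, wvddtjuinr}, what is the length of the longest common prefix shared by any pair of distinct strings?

10

Look for the deepest trie node that still has at least two words in its subtree.
e.g. "wvddtoaffo" and "wvddtoaffoe" share the prefix "wvddtoaffo" of length 10; no pair shares a longer one.
Longest shared-prefix length: 10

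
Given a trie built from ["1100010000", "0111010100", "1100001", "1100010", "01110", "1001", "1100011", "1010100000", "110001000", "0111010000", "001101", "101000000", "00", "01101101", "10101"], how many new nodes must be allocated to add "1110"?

The longest prefix of "1110" already in the trie is "11" (length 2).
Each of the 2 remaining characters creates one node.

2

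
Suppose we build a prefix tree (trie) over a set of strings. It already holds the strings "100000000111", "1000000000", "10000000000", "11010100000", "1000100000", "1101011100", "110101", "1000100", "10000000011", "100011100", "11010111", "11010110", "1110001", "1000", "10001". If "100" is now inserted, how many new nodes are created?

0

"100" is already a full path in the trie; only an end-marker is added.
No new nodes are needed: 0.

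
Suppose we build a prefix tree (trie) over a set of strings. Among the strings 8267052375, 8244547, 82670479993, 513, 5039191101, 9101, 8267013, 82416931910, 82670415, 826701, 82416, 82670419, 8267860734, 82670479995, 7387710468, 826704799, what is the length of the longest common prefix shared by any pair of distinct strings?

10

Look for the deepest trie node that still has at least two words in its subtree.
"82670479993" and "82670479995" agree on "8267047999" (10 characters) before diverging; nothing deeper is shared.
Longest shared-prefix length: 10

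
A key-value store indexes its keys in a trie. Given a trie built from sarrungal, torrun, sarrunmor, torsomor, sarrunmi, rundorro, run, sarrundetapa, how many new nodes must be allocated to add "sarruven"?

3

Walking "sarruven" from the root, the first 5 characters ("sarru") follow existing edges; "v" is the first miss.
So 8 − 5 = 3 new nodes.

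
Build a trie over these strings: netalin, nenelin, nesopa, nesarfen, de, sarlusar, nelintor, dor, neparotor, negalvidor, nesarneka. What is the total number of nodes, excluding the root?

Count nodes per top-level branch (shared prefixes stored once):
  'd'-branch (de, dor): 4 nodes
  'n'-branch (negalvidor, nelintor, nenelin, neparotor, nesarfen, nesarneka, nesopa, netalin): 46 nodes
  's'-branch (sarlusar): 8 nodes
Sum: 58

58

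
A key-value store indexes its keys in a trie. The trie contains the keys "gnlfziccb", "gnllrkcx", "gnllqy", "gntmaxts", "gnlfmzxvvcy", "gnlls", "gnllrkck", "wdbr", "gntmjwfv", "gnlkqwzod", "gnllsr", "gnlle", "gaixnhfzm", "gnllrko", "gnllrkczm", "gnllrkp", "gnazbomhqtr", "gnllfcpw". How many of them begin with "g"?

17

Traverse to the node for "g", then collect every word in that subtree.
Words under "g": gaixnhfzm, gnazbomhqtr, gnlfmzxvvcy, gnlfziccb, gnlkqwzod, gnlle, gnllfcpw, gnllqy, gnllrkck, gnllrkcx, gnllrkczm, gnllrko, gnllrkp, gnlls, gnllsr, gntmaxts, gntmjwfv
Count: 17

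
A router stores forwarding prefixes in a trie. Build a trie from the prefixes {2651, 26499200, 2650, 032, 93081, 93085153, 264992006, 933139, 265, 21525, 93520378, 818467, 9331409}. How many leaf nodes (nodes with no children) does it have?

11

Leaves are exactly the stored words that no other stored word extends.
Those words: "032", "21525", "264992006", "2650", "2651", "818467", "93081", "93085153", "933139", "9331409", "93520378"
Leaf count: 11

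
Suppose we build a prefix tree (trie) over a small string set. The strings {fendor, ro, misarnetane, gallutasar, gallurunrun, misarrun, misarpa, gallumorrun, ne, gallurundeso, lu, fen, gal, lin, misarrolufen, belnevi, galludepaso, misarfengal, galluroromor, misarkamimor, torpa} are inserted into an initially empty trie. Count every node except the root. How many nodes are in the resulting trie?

99

Count nodes per top-level branch (shared prefixes stored once):
  'b'-branch (belnevi): 7 nodes
  'f'-branch (fen, fendor): 6 nodes
  'g'-branch (gal, galludepaso, gallumorrun, galluroromor, gallurundeso, gallurunrun, gallutasar): 38 nodes
  'l'-branch (lin, lu): 4 nodes
  'm'-branch (misarfengal, misarkamimor, misarnetane, misarpa, misarrolufen, misarrun): 35 nodes
  'n'-branch (ne): 2 nodes
  'r'-branch (ro): 2 nodes
  't'-branch (torpa): 5 nodes
Sum: 99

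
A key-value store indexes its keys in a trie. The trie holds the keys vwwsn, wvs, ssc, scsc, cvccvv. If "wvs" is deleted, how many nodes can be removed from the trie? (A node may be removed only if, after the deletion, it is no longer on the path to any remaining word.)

Walk "wvs" from the leaf back toward the root, removing each node that no remaining word uses.
No other word shares any prefix with "wvs", so all 3 of its nodes go.
Nodes removed: 3

3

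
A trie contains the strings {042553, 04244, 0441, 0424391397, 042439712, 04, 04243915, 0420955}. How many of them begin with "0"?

Traverse to the node for "0", then collect every word in that subtree.
Words under "0": 04, 0420955, 0424391397, 04243915, 042439712, 04244, 042553, 0441
Count: 8

8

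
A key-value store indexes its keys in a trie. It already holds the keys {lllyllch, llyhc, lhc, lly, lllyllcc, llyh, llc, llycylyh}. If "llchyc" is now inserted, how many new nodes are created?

3

"llc" is already a path in the trie; the remaining "hyc" must be added.
New nodes needed: |"llchyc"| − 3 = 6 − 3 = 3.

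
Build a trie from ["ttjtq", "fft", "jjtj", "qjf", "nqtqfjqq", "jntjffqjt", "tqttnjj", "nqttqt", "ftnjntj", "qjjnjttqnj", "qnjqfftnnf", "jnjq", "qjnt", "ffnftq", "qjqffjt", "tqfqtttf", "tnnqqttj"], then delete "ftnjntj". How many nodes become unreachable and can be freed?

6

A node on "ftnjntj"'s path can go only if nothing else ends at it or branches off below it.
The suffix "tnjntj" (6 nodes) is used only by "ftnjntj"; the node for "f" still has the child "f", so pruning stops there.
Nodes removed: 6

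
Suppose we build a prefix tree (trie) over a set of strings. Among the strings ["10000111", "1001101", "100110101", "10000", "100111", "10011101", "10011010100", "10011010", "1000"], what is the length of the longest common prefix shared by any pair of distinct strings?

9

Look for the deepest trie node that still has at least two words in its subtree.
"100110101" and "10011010100" agree on "100110101" (9 characters) before diverging; nothing deeper is shared.
Longest shared-prefix length: 9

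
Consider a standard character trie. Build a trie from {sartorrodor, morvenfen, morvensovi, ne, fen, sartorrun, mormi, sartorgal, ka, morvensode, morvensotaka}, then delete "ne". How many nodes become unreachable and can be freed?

2

Walk "ne" from the leaf back toward the root, removing each node that no remaining word uses.
No other word shares any prefix with "ne", so all 2 of its nodes go.
Nodes removed: 2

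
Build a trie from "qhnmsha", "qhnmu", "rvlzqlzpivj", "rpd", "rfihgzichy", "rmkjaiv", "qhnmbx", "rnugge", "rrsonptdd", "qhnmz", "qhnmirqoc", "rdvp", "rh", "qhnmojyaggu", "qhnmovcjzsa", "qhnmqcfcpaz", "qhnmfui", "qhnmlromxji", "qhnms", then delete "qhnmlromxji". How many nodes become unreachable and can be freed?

Walk "qhnmlromxji" from the leaf back toward the root, removing each node that no remaining word uses.
The suffix "lromxji" (7 nodes) is used only by "qhnmlromxji"; the node for "qhnm" still has the child "s", so pruning stops there.
Nodes removed: 7

7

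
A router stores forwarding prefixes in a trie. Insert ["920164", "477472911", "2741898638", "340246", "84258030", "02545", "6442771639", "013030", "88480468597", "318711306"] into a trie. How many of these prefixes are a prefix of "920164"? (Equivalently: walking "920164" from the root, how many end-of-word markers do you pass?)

1

Traverse "920164" character by character; count nodes along the way that are marked as word ends.
Prefixes of the query that are stored words: "920164"
Count: 1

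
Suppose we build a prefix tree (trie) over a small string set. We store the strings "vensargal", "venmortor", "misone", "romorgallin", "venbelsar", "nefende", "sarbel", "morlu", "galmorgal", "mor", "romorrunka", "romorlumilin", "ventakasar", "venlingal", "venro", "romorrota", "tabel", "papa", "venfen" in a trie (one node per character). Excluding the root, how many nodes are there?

Trace insertions, counting only characters that open a new branch:
  "vensargal" → 9 new (v, e, n, s, a, r, g, a, l)
  "venmortor" → prefix "ven" already present; 6 new (m, o, r, t, o, r)
  "misone" → 6 new (m, i, s, o, n, e)
  "romorgallin" → 11 new (r, o, m, o, r, g, a, l, l, i, n)
  "venbelsar" → prefix "ven" already present; 6 new (b, e, l, s, a, r)
  "nefende" → 7 new (n, e, f, e, n, d, e)
  "sarbel" → 6 new (s, a, r, b, e, l)
  "morlu" → prefix "m" already present; 4 new (o, r, l, u)
  "galmorgal" → 9 new (g, a, l, m, o, r, g, a, l)
  "mor" → prefix "mor" already present; 0 new (none)
  "romorrunka" → prefix "romor" already present; 5 new (r, u, n, k, a)
  "romorlumilin" → prefix "romor" already present; 7 new (l, u, m, i, l, i, n)
  "ventakasar" → prefix "ven" already present; 7 new (t, a, k, a, s, a, r)
  "venlingal" → prefix "ven" already present; 6 new (l, i, n, g, a, l)
  "venro" → prefix "ven" already present; 2 new (r, o)
  "romorrota" → prefix "romorr" already present; 3 new (o, t, a)
  "tabel" → 5 new (t, a, b, e, l)
  "papa" → 4 new (p, a, p, a)
  "venfen" → prefix "ven" already present; 3 new (f, e, n)
Total nodes = 9 + 6 + 6 + 11 + 6 + 7 + 6 + 4 + 9 + 0 + 5 + 7 + 7 + 6 + 2 + 3 + 5 + 4 + 3 = 106

106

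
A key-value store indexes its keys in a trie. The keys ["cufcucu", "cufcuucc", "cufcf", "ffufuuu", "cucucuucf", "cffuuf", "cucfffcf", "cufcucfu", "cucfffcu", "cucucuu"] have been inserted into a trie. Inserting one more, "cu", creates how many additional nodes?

0

"cu" is already a full path in the trie; only an end-marker is added.
No new nodes are needed: 0.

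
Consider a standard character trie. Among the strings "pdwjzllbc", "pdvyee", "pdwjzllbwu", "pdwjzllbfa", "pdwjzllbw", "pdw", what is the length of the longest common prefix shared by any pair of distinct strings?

Look for the deepest trie node that still has at least two words in its subtree.
"pdwjzllbw" and "pdwjzllbwu" agree on "pdwjzllbw" (9 characters) before diverging; nothing deeper is shared.
Longest shared-prefix length: 9

9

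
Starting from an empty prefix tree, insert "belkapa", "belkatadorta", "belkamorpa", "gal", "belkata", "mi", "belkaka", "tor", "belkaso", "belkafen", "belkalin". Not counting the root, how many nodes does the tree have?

37

Trie structure (* marks end of a word):
(root)
├─ b
│  └─ e
│     └─ l
│        └─ k
│           └─ a
│              ├─ f
│              │  └─ e
│              │     └─ n *
│              ├─ k
│              │  └─ a *
│              ├─ l
│              │  └─ i
│              │     └─ n *
│              ├─ m
│              │  └─ o
│              │     └─ r
│              │        └─ p
│              │           └─ a *
│              ├─ p
│              │  └─ a *
│              ├─ s
│              │  └─ o *
│              └─ t
│                 └─ a *
│                    └─ d
│                       └─ o
│                          └─ r
│                             └─ t
│                                └─ a *
├─ g
│  └─ a
│     └─ l *
├─ m
│  └─ i *
└─ t
   └─ o
      └─ r *
Counting every labelled node above: 37.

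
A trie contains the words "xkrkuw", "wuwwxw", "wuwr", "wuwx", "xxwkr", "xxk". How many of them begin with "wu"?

Filter for entries beginning with "wu":
Words under "wu": wuwr, wuwwxw, wuwx
Count: 3

3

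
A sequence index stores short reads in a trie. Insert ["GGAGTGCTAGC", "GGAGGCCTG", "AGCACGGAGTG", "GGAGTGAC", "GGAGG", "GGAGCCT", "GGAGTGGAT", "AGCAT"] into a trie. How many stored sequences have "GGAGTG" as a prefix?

3

Walk to "GGAGTG"; the words in its subtree are exactly those with that prefix.
Matches: "GGAGTGAC", "GGAGTGCTAGC", "GGAGTGGAT"
Count: 3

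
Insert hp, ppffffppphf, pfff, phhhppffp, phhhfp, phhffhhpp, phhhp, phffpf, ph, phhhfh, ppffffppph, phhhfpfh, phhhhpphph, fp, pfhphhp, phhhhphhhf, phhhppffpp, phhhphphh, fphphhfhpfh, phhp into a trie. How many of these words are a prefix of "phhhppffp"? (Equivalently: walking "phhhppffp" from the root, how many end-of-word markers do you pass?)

3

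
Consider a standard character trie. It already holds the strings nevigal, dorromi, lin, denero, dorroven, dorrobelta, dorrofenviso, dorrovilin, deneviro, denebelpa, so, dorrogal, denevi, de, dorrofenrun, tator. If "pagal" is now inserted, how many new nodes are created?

"pagal" shares no prefix with any stored word, so all 5 characters open new nodes.
5 − 0 = 5 new nodes.

5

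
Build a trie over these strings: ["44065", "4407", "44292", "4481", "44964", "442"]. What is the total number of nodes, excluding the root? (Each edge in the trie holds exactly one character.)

Trie structure (* marks end of a word):
(root)
└─ 4
   └─ 4
      ├─ 0
      │  ├─ 6
      │  │  └─ 5 *
      │  └─ 7 *
      ├─ 2 *
      │  └─ 9
      │     └─ 2 *
      ├─ 8
      │  └─ 1 *
      └─ 9
         └─ 6
            └─ 4 *
Counting every labelled node above: 14.

14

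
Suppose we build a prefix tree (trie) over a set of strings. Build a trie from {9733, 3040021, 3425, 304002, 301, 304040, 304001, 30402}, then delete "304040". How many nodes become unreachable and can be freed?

2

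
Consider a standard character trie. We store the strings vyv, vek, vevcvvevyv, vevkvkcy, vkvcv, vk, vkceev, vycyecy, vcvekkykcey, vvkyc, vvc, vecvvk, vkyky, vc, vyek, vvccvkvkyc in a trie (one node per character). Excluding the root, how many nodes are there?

62

Count nodes per top-level branch (shared prefixes stored once):
  'v'-branch (vc, vcvekkykcey, vecvvk, vek, vevcvvevyv, vevkvkcy, vk, vkceev, vkvcv, vkyky, vvc, vvccvkvkyc, vvkyc, vycyecy, vyek, vyv): 62 nodes
Sum: 62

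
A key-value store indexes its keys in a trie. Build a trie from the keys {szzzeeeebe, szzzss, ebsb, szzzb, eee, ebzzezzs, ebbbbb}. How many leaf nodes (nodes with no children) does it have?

7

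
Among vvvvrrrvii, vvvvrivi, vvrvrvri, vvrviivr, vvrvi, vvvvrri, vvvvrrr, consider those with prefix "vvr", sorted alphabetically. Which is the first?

Filter for "vvr…" and sort: "vvrvi", "vvrviivr", "vvrvrvri"
The 1st is vvrvi.

vvrvi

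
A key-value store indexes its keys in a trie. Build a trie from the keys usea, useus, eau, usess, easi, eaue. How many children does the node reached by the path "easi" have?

Walk "easi" from the root, arriving at one node.
No stored string extends past "easi".
That node has 0 child edges.

0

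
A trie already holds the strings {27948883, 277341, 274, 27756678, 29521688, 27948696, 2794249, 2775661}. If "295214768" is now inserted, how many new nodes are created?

Walking "295214768" from the root, the first 5 characters ("29521") follow existing edges; "4" is the first miss.
New nodes needed: |"295214768"| − 5 = 9 − 5 = 4.

4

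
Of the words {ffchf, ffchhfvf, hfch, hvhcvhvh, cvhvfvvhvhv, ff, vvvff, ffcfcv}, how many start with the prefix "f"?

4

Filter for entries beginning with "f":
Matches: "ff", "ffcfcv", "ffchf", "ffchhfvf"
Count: 4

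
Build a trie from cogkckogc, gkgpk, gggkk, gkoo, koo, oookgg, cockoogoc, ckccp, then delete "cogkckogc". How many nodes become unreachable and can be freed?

7

After clearing the end-marker at "cogkckogc", prune upward until reaching a node still needed by another word.
The suffix "gkckogc" (7 nodes) is used only by "cogkckogc"; the node for "co" still has the child "c", so pruning stops there.
Nodes removed: 7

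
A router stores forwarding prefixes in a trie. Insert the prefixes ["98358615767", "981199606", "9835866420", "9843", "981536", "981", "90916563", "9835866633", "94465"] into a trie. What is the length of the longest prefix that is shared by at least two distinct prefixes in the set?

7

The deepest shared node is where two words last agree before diverging.
e.g. "9835866420" and "9835866633" share the prefix "9835866" of length 7; no pair shares a longer one.
Longest shared-prefix length: 7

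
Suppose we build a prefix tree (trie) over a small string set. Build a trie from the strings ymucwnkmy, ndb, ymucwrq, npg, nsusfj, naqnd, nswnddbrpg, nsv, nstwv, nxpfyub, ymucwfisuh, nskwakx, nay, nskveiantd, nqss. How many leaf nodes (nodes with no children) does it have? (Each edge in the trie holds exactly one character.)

A leaf is a node with no children — equivalently, the end of a word that is not a proper prefix of any other stored word.
Those words: "naqnd", "nay", "ndb", "npg", "nqss", "nskveiantd", "nskwakx", "nstwv", "nsusfj", "nsv", "nswnddbrpg", "nxpfyub", "ymucwfisuh", "ymucwnkmy", "ymucwrq"
Leaf count: 15

15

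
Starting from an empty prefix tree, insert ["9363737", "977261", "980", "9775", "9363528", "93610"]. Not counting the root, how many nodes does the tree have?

20

For each word, the new-node count is its length minus the longest prefix already in the trie:
  "9363737" → 7 new (9, 3, 6, 3, 7, 3, 7)
  "977261" → prefix "9" already present; 5 new (7, 7, 2, 6, 1)
  "980" → prefix "9" already present; 2 new (8, 0)
  "9775" → prefix "977" already present; 1 new (5)
  "9363528" → prefix "9363" already present; 3 new (5, 2, 8)
  "93610" → prefix "936" already present; 2 new (1, 0)
Total nodes = 7 + 5 + 2 + 1 + 3 + 2 = 20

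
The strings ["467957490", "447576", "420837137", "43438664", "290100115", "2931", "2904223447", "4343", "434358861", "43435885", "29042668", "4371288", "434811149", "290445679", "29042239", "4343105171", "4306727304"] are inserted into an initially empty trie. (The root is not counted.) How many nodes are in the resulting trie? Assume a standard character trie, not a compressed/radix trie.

For each word, the new-node count is its length minus the longest prefix already in the trie:
  "467957490" → 9 new (4, 6, 7, 9, 5, 7, 4, 9, 0)
  "447576" → prefix "4" already present; 5 new (4, 7, 5, 7, 6)
  "420837137" → prefix "4" already present; 8 new (2, 0, 8, 3, 7, 1, 3, 7)
  "43438664" → prefix "4" already present; 7 new (3, 4, 3, 8, 6, 6, 4)
  "290100115" → 9 new (2, 9, 0, 1, 0, 0, 1, 1, 5)
  "2931" → prefix "29" already present; 2 new (3, 1)
  "2904223447" → prefix "290" already present; 7 new (4, 2, 2, 3, 4, 4, 7)
  "4343" → prefix "4343" already present; 0 new (none)
  "434358861" → prefix "4343" already present; 5 new (5, 8, 8, 6, 1)
  "43435885" → prefix "4343588" already present; 1 new (5)
  "29042668" → prefix "29042" already present; 3 new (6, 6, 8)
  "4371288" → prefix "43" already present; 5 new (7, 1, 2, 8, 8)
  "434811149" → prefix "434" already present; 6 new (8, 1, 1, 1, 4, 9)
  "290445679" → prefix "2904" already present; 5 new (4, 5, 6, 7, 9)
  "29042239" → prefix "2904223" already present; 1 new (9)
  "4343105171" → prefix "4343" already present; 6 new (1, 0, 5, 1, 7, 1)
  "4306727304" → prefix "43" already present; 8 new (0, 6, 7, 2, 7, 3, 0, 4)
Total nodes = 9 + 5 + 8 + 7 + 9 + 2 + 7 + 0 + 5 + 1 + 3 + 5 + 6 + 5 + 1 + 6 + 8 = 87

87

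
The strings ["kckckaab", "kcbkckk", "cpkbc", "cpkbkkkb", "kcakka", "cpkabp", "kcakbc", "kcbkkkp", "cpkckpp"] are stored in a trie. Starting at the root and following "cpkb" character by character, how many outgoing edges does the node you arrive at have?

Walk "cpkb" from the root, arriving at one node.
Characters that immediately follow "cpkb" among the stored strings: {c, k}.
That node has 2 child edges.

2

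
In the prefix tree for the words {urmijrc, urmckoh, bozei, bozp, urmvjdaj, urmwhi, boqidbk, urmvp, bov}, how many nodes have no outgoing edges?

9

Leaves are exactly the stored words that no other stored word extends.
Those words: "boqidbk", "bov", "bozei", "bozp", "urmckoh", "urmijrc", "urmvjdaj", "urmvp", "urmwhi"
Leaf count: 9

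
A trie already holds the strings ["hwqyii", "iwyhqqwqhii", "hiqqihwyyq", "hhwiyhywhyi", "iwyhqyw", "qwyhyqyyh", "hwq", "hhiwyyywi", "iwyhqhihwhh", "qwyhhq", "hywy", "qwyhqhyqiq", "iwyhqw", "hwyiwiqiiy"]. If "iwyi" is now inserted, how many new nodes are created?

The longest prefix of "iwyi" already in the trie is "iwy" (length 3).
So 4 − 3 = 1 new nodes.

1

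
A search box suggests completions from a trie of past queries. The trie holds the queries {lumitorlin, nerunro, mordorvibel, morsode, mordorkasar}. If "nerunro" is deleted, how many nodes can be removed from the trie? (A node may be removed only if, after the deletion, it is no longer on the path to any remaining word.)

7

A node on "nerunro"'s path can go only if nothing else ends at it or branches off below it.
No other word shares any prefix with "nerunro", so all 7 of its nodes go.
Nodes removed: 7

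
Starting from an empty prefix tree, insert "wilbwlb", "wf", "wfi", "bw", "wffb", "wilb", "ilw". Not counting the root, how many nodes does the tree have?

Count nodes per top-level branch (shared prefixes stored once):
  'b'-branch (bw): 2 nodes
  'i'-branch (ilw): 3 nodes
  'w'-branch (wf, wffb, wfi, wilb, wilbwlb): 11 nodes
Sum: 16

16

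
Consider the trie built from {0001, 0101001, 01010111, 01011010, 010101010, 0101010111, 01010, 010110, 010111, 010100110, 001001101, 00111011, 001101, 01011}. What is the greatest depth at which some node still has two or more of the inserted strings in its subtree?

The deepest shared node is where two words last agree before diverging.
"010101010" and "0101010111" agree on "01010101" (8 characters) before diverging; nothing deeper is shared.
Longest shared-prefix length: 8

8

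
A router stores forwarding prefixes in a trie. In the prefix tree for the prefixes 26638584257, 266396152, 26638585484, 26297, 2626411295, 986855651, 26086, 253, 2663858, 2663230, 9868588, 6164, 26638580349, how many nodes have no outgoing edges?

12

Leaves are exactly the stored words that no other stored word extends.
Those words: "253", "26086", "2626411295", "26297", "2663230", "26638580349", "26638584257", "26638585484", "266396152", "6164", "986855651", "9868588"
Leaf count: 12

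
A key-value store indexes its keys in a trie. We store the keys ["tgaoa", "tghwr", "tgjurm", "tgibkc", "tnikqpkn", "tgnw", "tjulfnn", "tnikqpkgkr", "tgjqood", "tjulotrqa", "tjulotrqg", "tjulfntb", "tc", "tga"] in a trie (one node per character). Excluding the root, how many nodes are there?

Count nodes per top-level branch (shared prefixes stored once):
  't'-branch (tc, tga, tgaoa, tghwr, tgibkc, tgjqood, tgjurm, tgnw, tjulfnn, tjulfntb, tjulotrqa, tjulotrqg, tnikqpkgkr, tnikqpkn): 47 nodes
Sum: 47

47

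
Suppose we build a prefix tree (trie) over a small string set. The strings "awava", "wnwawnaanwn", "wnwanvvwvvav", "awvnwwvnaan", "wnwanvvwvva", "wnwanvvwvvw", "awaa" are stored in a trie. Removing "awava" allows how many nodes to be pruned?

After clearing the end-marker at "awava", prune upward until reaching a node still needed by another word.
The suffix "va" (2 nodes) is used only by "awava"; the node for "awa" still has the child "a", so pruning stops there.
Nodes removed: 2

2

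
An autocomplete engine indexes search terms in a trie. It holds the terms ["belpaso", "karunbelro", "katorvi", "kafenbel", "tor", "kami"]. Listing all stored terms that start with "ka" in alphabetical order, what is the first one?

DFS of the "ka" subtree visits, in order: "kafenbel", "kami", "karunbelro", "katorvi"
The 1st is kafenbel.

kafenbel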